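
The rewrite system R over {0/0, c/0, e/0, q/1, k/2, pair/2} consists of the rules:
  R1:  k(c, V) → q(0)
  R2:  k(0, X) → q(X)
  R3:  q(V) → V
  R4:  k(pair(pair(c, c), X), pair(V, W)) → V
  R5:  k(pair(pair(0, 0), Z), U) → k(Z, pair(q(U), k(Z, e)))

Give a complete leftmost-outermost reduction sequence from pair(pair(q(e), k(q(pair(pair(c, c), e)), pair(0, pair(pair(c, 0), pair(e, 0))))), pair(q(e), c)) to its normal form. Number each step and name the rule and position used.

pair(pair(e, 0), pair(e, c))

1. pair(pair(q(e), k(q(pair(pair(c, c), e)), pair(0, pair(pair(c, 0), pair(e, 0))))), pair(q(e), c))  →  pair(pair(e, k(q(pair(pair(c, c), e)), pair(0, pair(pair(c, 0), pair(e, 0))))), pair(q(e), c))   [R3 at 1.1]
2. pair(pair(e, k(q(pair(pair(c, c), e)), pair(0, pair(pair(c, 0), pair(e, 0))))), pair(q(e), c))  →  pair(pair(e, k(pair(pair(c, c), e), pair(0, pair(pair(c, 0), pair(e, 0))))), pair(q(e), c))   [R3 at 1.2.1]
3. pair(pair(e, k(pair(pair(c, c), e), pair(0, pair(pair(c, 0), pair(e, 0))))), pair(q(e), c))  →  pair(pair(e, 0), pair(q(e), c))   [R4 at 1.2]
4. pair(pair(e, 0), pair(q(e), c))  →  pair(pair(e, 0), pair(e, c))   [R3 at 2.1]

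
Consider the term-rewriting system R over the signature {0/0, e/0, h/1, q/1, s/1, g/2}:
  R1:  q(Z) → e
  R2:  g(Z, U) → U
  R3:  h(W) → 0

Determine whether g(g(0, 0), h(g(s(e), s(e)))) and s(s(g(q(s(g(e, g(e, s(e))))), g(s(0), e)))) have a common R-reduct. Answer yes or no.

no — NF(t₁) = 0, NF(t₂) = s(s(e))

Reduce t₁ = g(g(0, 0), h(g(s(e), s(e)))):
1. g(g(0, 0), h(g(s(e), s(e))))  →  h(g(s(e), s(e)))   [R2 at ε]
2. h(g(s(e), s(e)))  →  0   [R3 at ε]

Reduce t₂ = s(s(g(q(s(g(e, g(e, s(e))))), g(s(0), e)))):
1. s(s(g(q(s(g(e, g(e, s(e))))), g(s(0), e))))  →  s(s(g(s(0), e)))   [R2 at 1.1]
2. s(s(g(s(0), e)))  →  s(s(e))   [R2 at 1.1]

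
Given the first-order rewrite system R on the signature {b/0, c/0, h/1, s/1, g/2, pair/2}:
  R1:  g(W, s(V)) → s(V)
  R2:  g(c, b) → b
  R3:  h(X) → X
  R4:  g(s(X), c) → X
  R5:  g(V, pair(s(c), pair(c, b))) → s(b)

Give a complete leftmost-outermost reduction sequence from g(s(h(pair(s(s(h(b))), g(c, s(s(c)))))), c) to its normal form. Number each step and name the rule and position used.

pair(s(s(b)), s(s(c)))

1. g(s(h(pair(s(s(h(b))), g(c, s(s(c)))))), c)  →  h(pair(s(s(h(b))), g(c, s(s(c)))))   [R4 at ε]
2. h(pair(s(s(h(b))), g(c, s(s(c)))))  →  pair(s(s(h(b))), g(c, s(s(c))))   [R3 at ε]
3. pair(s(s(h(b))), g(c, s(s(c))))  →  pair(s(s(b)), g(c, s(s(c))))   [R3 at 1.1.1]
4. pair(s(s(b)), g(c, s(s(c))))  →  pair(s(s(b)), s(s(c)))   [R1 at 2]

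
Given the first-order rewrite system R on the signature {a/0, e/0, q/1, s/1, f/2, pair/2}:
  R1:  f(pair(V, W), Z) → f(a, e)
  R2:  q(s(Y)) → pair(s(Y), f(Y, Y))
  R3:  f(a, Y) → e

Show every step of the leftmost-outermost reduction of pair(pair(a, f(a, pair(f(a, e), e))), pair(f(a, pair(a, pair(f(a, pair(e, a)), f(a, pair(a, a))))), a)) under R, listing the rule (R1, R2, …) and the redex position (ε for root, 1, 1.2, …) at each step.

1. pair(pair(a, f(a, pair(f(a, e), e))), pair(f(a, pair(a, pair(f(a, pair(e, a)), f(a, pair(a, a))))), a))  →  pair(pair(a, e), pair(f(a, pair(a, pair(f(a, pair(e, a)), f(a, pair(a, a))))), a))   [R3 at 1.2]
2. pair(pair(a, e), pair(f(a, pair(a, pair(f(a, pair(e, a)), f(a, pair(a, a))))), a))  →  pair(pair(a, e), pair(e, a))   [R3 at 2.1]

pair(pair(a, e), pair(e, a))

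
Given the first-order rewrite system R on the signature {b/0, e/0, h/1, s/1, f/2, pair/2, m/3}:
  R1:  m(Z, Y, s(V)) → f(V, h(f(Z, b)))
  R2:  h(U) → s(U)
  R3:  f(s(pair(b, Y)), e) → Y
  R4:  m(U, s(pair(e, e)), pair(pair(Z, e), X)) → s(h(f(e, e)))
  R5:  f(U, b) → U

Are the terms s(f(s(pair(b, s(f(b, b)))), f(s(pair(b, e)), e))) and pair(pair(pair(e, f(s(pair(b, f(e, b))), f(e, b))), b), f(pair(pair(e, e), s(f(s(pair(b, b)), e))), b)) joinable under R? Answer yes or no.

Reduce t₁ = s(f(s(pair(b, s(f(b, b)))), f(s(pair(b, e)), e))):
1. s(f(s(pair(b, s(f(b, b)))), f(s(pair(b, e)), e)))  →  s(f(s(pair(b, s(b))), f(s(pair(b, e)), e)))   [R5 at 1.1.1.2.1]
2. s(f(s(pair(b, s(b))), f(s(pair(b, e)), e)))  →  s(f(s(pair(b, s(b))), e))   [R3 at 1.2]
3. s(f(s(pair(b, s(b))), e))  →  s(s(b))   [R3 at 1]

Reduce t₂ = pair(pair(pair(e, f(s(pair(b, f(e, b))), f(e, b))), b), f(pair(pair(e, e), s(f(s(pair(b, b)), e))), b)):
1. pair(pair(pair(e, f(s(pair(b, f(e, b))), f(e, b))), b), f(pair(pair(e, e), s(f(s(pair(b, b)), e))), b))  →  pair(pair(pair(e, f(s(pair(b, e)), f(e, b))), b), f(pair(pair(e, e), s(f(s(pair(b, b)), e))), b))   [R5 at 1.1.2.1.1.2]
2. pair(pair(pair(e, f(s(pair(b, e)), f(e, b))), b), f(pair(pair(e, e), s(f(s(pair(b, b)), e))), b))  →  pair(pair(pair(e, f(s(pair(b, e)), e)), b), f(pair(pair(e, e), s(f(s(pair(b, b)), e))), b))   [R5 at 1.1.2.2]
3. pair(pair(pair(e, f(s(pair(b, e)), e)), b), f(pair(pair(e, e), s(f(s(pair(b, b)), e))), b))  →  pair(pair(pair(e, e), b), f(pair(pair(e, e), s(f(s(pair(b, b)), e))), b))   [R3 at 1.1.2]
4. pair(pair(pair(e, e), b), f(pair(pair(e, e), s(f(s(pair(b, b)), e))), b))  →  pair(pair(pair(e, e), b), pair(pair(e, e), s(f(s(pair(b, b)), e))))   [R5 at 2]
5. pair(pair(pair(e, e), b), pair(pair(e, e), s(f(s(pair(b, b)), e))))  →  pair(pair(pair(e, e), b), pair(pair(e, e), s(b)))   [R3 at 2.2.1]

no — NF(t₁) = s(s(b)), NF(t₂) = pair(pair(pair(e, e), b), pair(pair(e, e), s(b)))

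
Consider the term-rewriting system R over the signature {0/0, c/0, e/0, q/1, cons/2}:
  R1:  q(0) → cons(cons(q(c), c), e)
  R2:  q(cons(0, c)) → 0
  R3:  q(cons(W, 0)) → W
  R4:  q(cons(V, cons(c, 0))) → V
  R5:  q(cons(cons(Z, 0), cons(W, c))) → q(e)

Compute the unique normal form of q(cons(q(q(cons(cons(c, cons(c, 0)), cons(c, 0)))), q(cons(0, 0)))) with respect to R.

c

1. q(cons(q(q(cons(cons(c, cons(c, 0)), cons(c, 0)))), q(cons(0, 0))))  →  q(cons(q(cons(c, cons(c, 0))), q(cons(0, 0))))   [R4 at 1.1.1]
2. q(cons(q(cons(c, cons(c, 0))), q(cons(0, 0))))  →  q(cons(c, q(cons(0, 0))))   [R4 at 1.1]
3. q(cons(c, q(cons(0, 0))))  →  q(cons(c, 0))   [R3 at 1.2]
4. q(cons(c, 0))  →  c   [R3 at ε]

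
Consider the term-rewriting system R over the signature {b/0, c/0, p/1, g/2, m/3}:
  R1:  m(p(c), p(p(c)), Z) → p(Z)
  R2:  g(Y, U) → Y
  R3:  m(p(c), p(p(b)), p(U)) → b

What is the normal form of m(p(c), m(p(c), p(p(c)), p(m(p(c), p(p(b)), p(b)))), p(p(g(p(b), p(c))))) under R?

b

1. m(p(c), m(p(c), p(p(c)), p(m(p(c), p(p(b)), p(b)))), p(p(g(p(b), p(c)))))  →  m(p(c), p(p(m(p(c), p(p(b)), p(b)))), p(p(g(p(b), p(c)))))   [R1 at 2]
2. m(p(c), p(p(m(p(c), p(p(b)), p(b)))), p(p(g(p(b), p(c)))))  →  m(p(c), p(p(b)), p(p(g(p(b), p(c)))))   [R3 at 2.1.1]
3. m(p(c), p(p(b)), p(p(g(p(b), p(c)))))  →  b   [R3 at ε]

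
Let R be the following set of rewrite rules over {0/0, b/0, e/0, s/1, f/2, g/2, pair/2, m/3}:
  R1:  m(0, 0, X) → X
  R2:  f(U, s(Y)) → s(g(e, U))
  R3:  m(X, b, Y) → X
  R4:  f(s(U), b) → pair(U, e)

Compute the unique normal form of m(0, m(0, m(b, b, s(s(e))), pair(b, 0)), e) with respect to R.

e

1. m(0, m(0, m(b, b, s(s(e))), pair(b, 0)), e)  →  m(0, m(0, b, pair(b, 0)), e)   [R3 at 2.2]
2. m(0, m(0, b, pair(b, 0)), e)  →  m(0, 0, e)   [R3 at 2]
3. m(0, 0, e)  →  e   [R1 at ε]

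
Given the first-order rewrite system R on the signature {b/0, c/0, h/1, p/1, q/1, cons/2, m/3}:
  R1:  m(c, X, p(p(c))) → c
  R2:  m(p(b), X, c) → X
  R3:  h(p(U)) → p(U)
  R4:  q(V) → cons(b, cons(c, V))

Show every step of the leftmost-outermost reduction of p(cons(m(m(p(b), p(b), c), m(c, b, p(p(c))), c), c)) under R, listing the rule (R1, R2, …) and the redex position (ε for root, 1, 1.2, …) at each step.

p(cons(c, c))

1. p(cons(m(m(p(b), p(b), c), m(c, b, p(p(c))), c), c))  →  p(cons(m(p(b), m(c, b, p(p(c))), c), c))   [R2 at 1.1.1]
2. p(cons(m(p(b), m(c, b, p(p(c))), c), c))  →  p(cons(m(c, b, p(p(c))), c))   [R2 at 1.1]
3. p(cons(m(c, b, p(p(c))), c))  →  p(cons(c, c))   [R1 at 1.1]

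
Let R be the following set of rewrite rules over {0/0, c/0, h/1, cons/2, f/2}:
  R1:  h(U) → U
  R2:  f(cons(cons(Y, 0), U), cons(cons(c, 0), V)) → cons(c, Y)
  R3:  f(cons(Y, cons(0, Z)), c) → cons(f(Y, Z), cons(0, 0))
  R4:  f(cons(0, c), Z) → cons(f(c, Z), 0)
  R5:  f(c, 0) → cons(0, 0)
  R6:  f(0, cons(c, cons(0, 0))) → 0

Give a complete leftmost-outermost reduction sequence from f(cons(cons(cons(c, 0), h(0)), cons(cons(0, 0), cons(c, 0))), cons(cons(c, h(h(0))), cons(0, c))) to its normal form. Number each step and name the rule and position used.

cons(c, cons(c, 0))

1. f(cons(cons(cons(c, 0), h(0)), cons(cons(0, 0), cons(c, 0))), cons(cons(c, h(h(0))), cons(0, c)))  →  f(cons(cons(cons(c, 0), 0), cons(cons(0, 0), cons(c, 0))), cons(cons(c, h(h(0))), cons(0, c)))   [R1 at 1.1.2]
2. f(cons(cons(cons(c, 0), 0), cons(cons(0, 0), cons(c, 0))), cons(cons(c, h(h(0))), cons(0, c)))  →  f(cons(cons(cons(c, 0), 0), cons(cons(0, 0), cons(c, 0))), cons(cons(c, h(0)), cons(0, c)))   [R1 at 2.1.2]
3. f(cons(cons(cons(c, 0), 0), cons(cons(0, 0), cons(c, 0))), cons(cons(c, h(0)), cons(0, c)))  →  f(cons(cons(cons(c, 0), 0), cons(cons(0, 0), cons(c, 0))), cons(cons(c, 0), cons(0, c)))   [R1 at 2.1.2]
4. f(cons(cons(cons(c, 0), 0), cons(cons(0, 0), cons(c, 0))), cons(cons(c, 0), cons(0, c)))  →  cons(c, cons(c, 0))   [R2 at ε]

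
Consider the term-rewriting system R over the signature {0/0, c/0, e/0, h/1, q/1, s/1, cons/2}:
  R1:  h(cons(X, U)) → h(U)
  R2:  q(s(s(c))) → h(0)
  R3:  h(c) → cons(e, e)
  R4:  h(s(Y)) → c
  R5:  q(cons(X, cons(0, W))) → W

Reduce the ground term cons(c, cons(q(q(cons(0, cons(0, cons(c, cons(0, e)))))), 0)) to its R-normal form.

1. cons(c, cons(q(q(cons(0, cons(0, cons(c, cons(0, e)))))), 0))  →  cons(c, cons(q(cons(c, cons(0, e))), 0))   [R5 at 2.1.1]
2. cons(c, cons(q(cons(c, cons(0, e))), 0))  →  cons(c, cons(e, 0))   [R5 at 2.1]

cons(c, cons(e, 0))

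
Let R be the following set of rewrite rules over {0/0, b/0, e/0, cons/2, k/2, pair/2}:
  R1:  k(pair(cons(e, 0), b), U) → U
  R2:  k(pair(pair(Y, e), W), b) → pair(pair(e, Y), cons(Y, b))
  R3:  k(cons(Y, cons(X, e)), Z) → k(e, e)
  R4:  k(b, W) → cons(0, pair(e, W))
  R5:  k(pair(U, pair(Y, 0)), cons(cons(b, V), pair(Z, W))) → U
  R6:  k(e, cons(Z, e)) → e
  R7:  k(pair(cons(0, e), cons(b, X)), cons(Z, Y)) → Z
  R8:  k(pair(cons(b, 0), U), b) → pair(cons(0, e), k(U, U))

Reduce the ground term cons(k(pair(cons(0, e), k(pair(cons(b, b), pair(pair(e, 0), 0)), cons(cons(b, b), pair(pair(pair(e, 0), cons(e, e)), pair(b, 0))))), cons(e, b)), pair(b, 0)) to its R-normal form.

1. cons(k(pair(cons(0, e), k(pair(cons(b, b), pair(pair(e, 0), 0)), cons(cons(b, b), pair(pair(pair(e, 0), cons(e, e)), pair(b, 0))))), cons(e, b)), pair(b, 0))  →  cons(k(pair(cons(0, e), cons(b, b)), cons(e, b)), pair(b, 0))   [R5 at 1.1.2]
2. cons(k(pair(cons(0, e), cons(b, b)), cons(e, b)), pair(b, 0))  →  cons(e, pair(b, 0))   [R7 at 1]

cons(e, pair(b, 0))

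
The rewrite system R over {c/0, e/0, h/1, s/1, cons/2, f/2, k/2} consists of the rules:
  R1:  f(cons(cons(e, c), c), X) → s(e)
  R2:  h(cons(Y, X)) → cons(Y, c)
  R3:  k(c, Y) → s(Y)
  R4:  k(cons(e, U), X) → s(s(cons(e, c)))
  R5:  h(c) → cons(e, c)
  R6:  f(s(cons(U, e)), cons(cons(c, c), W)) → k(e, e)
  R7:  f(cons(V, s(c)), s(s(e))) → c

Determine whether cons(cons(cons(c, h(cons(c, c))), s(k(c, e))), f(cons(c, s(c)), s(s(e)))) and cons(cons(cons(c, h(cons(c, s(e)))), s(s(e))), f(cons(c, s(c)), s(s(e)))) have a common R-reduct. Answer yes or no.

yes — NF(t₁) = cons(cons(cons(c, cons(c, c)), s(s(e))), c), NF(t₂) = cons(cons(cons(c, cons(c, c)), s(s(e))), c)

Reduce t₁ = cons(cons(cons(c, h(cons(c, c))), s(k(c, e))), f(cons(c, s(c)), s(s(e)))):
1. cons(cons(cons(c, h(cons(c, c))), s(k(c, e))), f(cons(c, s(c)), s(s(e))))  →  cons(cons(cons(c, cons(c, c)), s(k(c, e))), f(cons(c, s(c)), s(s(e))))   [R2 at 1.1.2]
2. cons(cons(cons(c, cons(c, c)), s(k(c, e))), f(cons(c, s(c)), s(s(e))))  →  cons(cons(cons(c, cons(c, c)), s(s(e))), f(cons(c, s(c)), s(s(e))))   [R3 at 1.2.1]
3. cons(cons(cons(c, cons(c, c)), s(s(e))), f(cons(c, s(c)), s(s(e))))  →  cons(cons(cons(c, cons(c, c)), s(s(e))), c)   [R7 at 2]

Reduce t₂ = cons(cons(cons(c, h(cons(c, s(e)))), s(s(e))), f(cons(c, s(c)), s(s(e)))):
1. cons(cons(cons(c, h(cons(c, s(e)))), s(s(e))), f(cons(c, s(c)), s(s(e))))  →  cons(cons(cons(c, cons(c, c)), s(s(e))), f(cons(c, s(c)), s(s(e))))   [R2 at 1.1.2]
2. cons(cons(cons(c, cons(c, c)), s(s(e))), f(cons(c, s(c)), s(s(e))))  →  cons(cons(cons(c, cons(c, c)), s(s(e))), c)   [R7 at 2]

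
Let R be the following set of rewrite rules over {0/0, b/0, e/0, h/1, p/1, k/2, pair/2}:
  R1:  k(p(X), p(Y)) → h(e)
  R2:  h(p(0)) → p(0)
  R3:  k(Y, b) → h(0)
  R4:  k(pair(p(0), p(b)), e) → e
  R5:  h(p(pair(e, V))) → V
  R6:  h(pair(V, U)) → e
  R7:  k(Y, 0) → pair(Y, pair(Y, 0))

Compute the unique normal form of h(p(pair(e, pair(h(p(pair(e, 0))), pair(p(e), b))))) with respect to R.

pair(0, pair(p(e), b))

1. h(p(pair(e, pair(h(p(pair(e, 0))), pair(p(e), b)))))  →  pair(h(p(pair(e, 0))), pair(p(e), b))   [R5 at ε]
2. pair(h(p(pair(e, 0))), pair(p(e), b))  →  pair(0, pair(p(e), b))   [R5 at 1]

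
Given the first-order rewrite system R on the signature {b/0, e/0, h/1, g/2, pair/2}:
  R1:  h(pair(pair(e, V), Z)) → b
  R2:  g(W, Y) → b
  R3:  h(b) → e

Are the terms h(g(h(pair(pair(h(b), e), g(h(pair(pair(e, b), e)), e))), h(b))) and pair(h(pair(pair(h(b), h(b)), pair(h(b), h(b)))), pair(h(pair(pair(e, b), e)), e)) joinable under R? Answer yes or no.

Reduce t₁ = h(g(h(pair(pair(h(b), e), g(h(pair(pair(e, b), e)), e))), h(b))):
1. h(g(h(pair(pair(h(b), e), g(h(pair(pair(e, b), e)), e))), h(b)))  →  h(b)   [R2 at 1]
2. h(b)  →  e   [R3 at ε]

Reduce t₂ = pair(h(pair(pair(h(b), h(b)), pair(h(b), h(b)))), pair(h(pair(pair(e, b), e)), e)):
1. pair(h(pair(pair(h(b), h(b)), pair(h(b), h(b)))), pair(h(pair(pair(e, b), e)), e))  →  pair(h(pair(pair(e, h(b)), pair(h(b), h(b)))), pair(h(pair(pair(e, b), e)), e))   [R3 at 1.1.1.1]
2. pair(h(pair(pair(e, h(b)), pair(h(b), h(b)))), pair(h(pair(pair(e, b), e)), e))  →  pair(b, pair(h(pair(pair(e, b), e)), e))   [R1 at 1]
3. pair(b, pair(h(pair(pair(e, b), e)), e))  →  pair(b, pair(b, e))   [R1 at 2.1]

no — NF(t₁) = e, NF(t₂) = pair(b, pair(b, e))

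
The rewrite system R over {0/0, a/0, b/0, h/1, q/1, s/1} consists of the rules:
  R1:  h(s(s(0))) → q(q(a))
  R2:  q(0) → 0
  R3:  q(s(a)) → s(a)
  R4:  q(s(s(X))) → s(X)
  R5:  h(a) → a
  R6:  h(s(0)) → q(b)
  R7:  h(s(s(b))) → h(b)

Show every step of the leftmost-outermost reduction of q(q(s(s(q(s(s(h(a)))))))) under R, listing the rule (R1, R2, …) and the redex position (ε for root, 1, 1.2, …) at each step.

s(a)

1. q(q(s(s(q(s(s(h(a))))))))  →  q(s(q(s(s(h(a))))))   [R4 at 1]
2. q(s(q(s(s(h(a))))))  →  q(s(s(h(a))))   [R4 at 1.1]
3. q(s(s(h(a))))  →  s(h(a))   [R4 at ε]
4. s(h(a))  →  s(a)   [R5 at 1]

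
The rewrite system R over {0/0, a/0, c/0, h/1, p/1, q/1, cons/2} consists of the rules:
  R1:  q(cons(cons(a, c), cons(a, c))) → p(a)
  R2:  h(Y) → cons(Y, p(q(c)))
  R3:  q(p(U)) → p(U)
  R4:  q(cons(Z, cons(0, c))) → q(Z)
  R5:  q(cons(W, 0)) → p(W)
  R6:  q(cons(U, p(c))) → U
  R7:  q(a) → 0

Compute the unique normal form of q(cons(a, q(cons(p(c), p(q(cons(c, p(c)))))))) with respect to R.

1. q(cons(a, q(cons(p(c), p(q(cons(c, p(c))))))))  →  q(cons(a, q(cons(p(c), p(c)))))   [R6 at 1.2.1.2.1]
2. q(cons(a, q(cons(p(c), p(c)))))  →  q(cons(a, p(c)))   [R6 at 1.2]
3. q(cons(a, p(c)))  →  a   [R6 at ε]

a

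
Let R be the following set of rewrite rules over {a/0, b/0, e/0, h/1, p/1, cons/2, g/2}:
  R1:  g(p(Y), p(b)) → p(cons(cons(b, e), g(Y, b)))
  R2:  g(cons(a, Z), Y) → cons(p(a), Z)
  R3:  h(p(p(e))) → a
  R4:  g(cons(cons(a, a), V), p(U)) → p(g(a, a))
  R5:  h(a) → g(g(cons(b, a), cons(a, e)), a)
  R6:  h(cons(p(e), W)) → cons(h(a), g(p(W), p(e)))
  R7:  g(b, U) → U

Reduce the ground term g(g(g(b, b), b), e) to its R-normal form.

e

1. g(g(g(b, b), b), e)  →  g(g(b, b), e)   [R7 at 1.1]
2. g(g(b, b), e)  →  g(b, e)   [R7 at 1]
3. g(b, e)  →  e   [R7 at ε]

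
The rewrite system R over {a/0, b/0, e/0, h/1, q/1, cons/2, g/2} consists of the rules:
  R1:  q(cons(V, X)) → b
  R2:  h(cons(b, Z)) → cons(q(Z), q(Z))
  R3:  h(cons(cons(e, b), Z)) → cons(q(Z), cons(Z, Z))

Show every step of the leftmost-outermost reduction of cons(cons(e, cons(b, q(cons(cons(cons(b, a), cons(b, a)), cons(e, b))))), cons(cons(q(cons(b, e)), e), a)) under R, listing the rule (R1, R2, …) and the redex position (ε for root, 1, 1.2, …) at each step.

cons(cons(e, cons(b, b)), cons(cons(b, e), a))

1. cons(cons(e, cons(b, q(cons(cons(cons(b, a), cons(b, a)), cons(e, b))))), cons(cons(q(cons(b, e)), e), a))  →  cons(cons(e, cons(b, b)), cons(cons(q(cons(b, e)), e), a))   [R1 at 1.2.2]
2. cons(cons(e, cons(b, b)), cons(cons(q(cons(b, e)), e), a))  →  cons(cons(e, cons(b, b)), cons(cons(b, e), a))   [R1 at 2.1.1]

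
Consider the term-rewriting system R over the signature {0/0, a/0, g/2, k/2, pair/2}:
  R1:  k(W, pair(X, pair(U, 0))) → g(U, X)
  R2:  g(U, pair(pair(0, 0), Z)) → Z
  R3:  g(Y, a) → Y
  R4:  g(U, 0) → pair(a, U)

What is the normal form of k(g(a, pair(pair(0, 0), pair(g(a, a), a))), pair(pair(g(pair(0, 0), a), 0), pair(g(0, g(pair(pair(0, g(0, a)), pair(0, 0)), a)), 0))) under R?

0

1. k(g(a, pair(pair(0, 0), pair(g(a, a), a))), pair(pair(g(pair(0, 0), a), 0), pair(g(0, g(pair(pair(0, g(0, a)), pair(0, 0)), a)), 0)))  →  g(g(0, g(pair(pair(0, g(0, a)), pair(0, 0)), a)), pair(g(pair(0, 0), a), 0))   [R1 at ε]
2. g(g(0, g(pair(pair(0, g(0, a)), pair(0, 0)), a)), pair(g(pair(0, 0), a), 0))  →  g(g(0, pair(pair(0, g(0, a)), pair(0, 0))), pair(g(pair(0, 0), a), 0))   [R3 at 1.2]
3. g(g(0, pair(pair(0, g(0, a)), pair(0, 0))), pair(g(pair(0, 0), a), 0))  →  g(g(0, pair(pair(0, 0), pair(0, 0))), pair(g(pair(0, 0), a), 0))   [R3 at 1.2.1.2]
4. g(g(0, pair(pair(0, 0), pair(0, 0))), pair(g(pair(0, 0), a), 0))  →  g(pair(0, 0), pair(g(pair(0, 0), a), 0))   [R2 at 1]
5. g(pair(0, 0), pair(g(pair(0, 0), a), 0))  →  g(pair(0, 0), pair(pair(0, 0), 0))   [R3 at 2.1]
6. g(pair(0, 0), pair(pair(0, 0), 0))  →  0   [R2 at ε]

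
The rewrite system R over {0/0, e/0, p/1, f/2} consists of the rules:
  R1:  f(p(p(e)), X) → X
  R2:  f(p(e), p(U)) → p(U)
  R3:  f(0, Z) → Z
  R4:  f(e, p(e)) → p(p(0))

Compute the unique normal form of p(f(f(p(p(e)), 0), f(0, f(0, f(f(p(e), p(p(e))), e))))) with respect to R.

1. p(f(f(p(p(e)), 0), f(0, f(0, f(f(p(e), p(p(e))), e)))))  →  p(f(0, f(0, f(0, f(f(p(e), p(p(e))), e)))))   [R1 at 1.1]
2. p(f(0, f(0, f(0, f(f(p(e), p(p(e))), e)))))  →  p(f(0, f(0, f(f(p(e), p(p(e))), e))))   [R3 at 1]
3. p(f(0, f(0, f(f(p(e), p(p(e))), e))))  →  p(f(0, f(f(p(e), p(p(e))), e)))   [R3 at 1]
4. p(f(0, f(f(p(e), p(p(e))), e)))  →  p(f(f(p(e), p(p(e))), e))   [R3 at 1]
5. p(f(f(p(e), p(p(e))), e))  →  p(f(p(p(e)), e))   [R2 at 1.1]
6. p(f(p(p(e)), e))  →  p(e)   [R1 at 1]

p(e)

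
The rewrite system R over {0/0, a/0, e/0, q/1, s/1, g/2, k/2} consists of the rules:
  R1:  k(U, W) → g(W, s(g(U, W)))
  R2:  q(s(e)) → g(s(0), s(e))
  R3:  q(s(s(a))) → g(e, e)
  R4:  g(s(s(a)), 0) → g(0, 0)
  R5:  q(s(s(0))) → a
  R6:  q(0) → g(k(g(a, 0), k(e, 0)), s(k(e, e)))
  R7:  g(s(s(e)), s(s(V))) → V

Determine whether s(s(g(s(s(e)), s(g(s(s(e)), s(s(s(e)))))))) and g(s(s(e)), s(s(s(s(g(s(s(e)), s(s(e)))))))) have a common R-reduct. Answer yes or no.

Reduce t₁ = s(s(g(s(s(e)), s(g(s(s(e)), s(s(s(e)))))))):
1. s(s(g(s(s(e)), s(g(s(s(e)), s(s(s(e))))))))  →  s(s(g(s(s(e)), s(s(e)))))   [R7 at 1.1.2.1]
2. s(s(g(s(s(e)), s(s(e)))))  →  s(s(e))   [R7 at 1.1]

Reduce t₂ = g(s(s(e)), s(s(s(s(g(s(s(e)), s(s(e)))))))):
1. g(s(s(e)), s(s(s(s(g(s(s(e)), s(s(e))))))))  →  s(s(g(s(s(e)), s(s(e)))))   [R7 at ε]
2. s(s(g(s(s(e)), s(s(e)))))  →  s(s(e))   [R7 at 1.1]

yes — NF(t₁) = s(s(e)), NF(t₂) = s(s(e))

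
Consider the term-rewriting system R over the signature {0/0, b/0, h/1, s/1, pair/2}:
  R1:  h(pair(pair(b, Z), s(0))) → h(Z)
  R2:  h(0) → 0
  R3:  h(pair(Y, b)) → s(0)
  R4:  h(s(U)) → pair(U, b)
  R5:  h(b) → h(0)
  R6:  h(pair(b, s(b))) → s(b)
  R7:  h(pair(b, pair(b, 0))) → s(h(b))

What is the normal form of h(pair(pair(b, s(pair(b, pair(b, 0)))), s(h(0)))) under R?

1. h(pair(pair(b, s(pair(b, pair(b, 0)))), s(h(0))))  →  h(pair(pair(b, s(pair(b, pair(b, 0)))), s(0)))   [R2 at 1.2.1]
2. h(pair(pair(b, s(pair(b, pair(b, 0)))), s(0)))  →  h(s(pair(b, pair(b, 0))))   [R1 at ε]
3. h(s(pair(b, pair(b, 0))))  →  pair(pair(b, pair(b, 0)), b)   [R4 at ε]

pair(pair(b, pair(b, 0)), b)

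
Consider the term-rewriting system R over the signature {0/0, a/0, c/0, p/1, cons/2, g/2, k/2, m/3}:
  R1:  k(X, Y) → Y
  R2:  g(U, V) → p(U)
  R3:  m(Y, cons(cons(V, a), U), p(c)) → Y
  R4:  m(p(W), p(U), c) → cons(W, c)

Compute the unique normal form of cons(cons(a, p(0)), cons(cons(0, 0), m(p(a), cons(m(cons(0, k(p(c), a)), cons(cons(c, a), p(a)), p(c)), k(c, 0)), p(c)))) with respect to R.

1. cons(cons(a, p(0)), cons(cons(0, 0), m(p(a), cons(m(cons(0, k(p(c), a)), cons(cons(c, a), p(a)), p(c)), k(c, 0)), p(c))))  →  cons(cons(a, p(0)), cons(cons(0, 0), m(p(a), cons(cons(0, k(p(c), a)), k(c, 0)), p(c))))   [R3 at 2.2.2.1]
2. cons(cons(a, p(0)), cons(cons(0, 0), m(p(a), cons(cons(0, k(p(c), a)), k(c, 0)), p(c))))  →  cons(cons(a, p(0)), cons(cons(0, 0), m(p(a), cons(cons(0, a), k(c, 0)), p(c))))   [R1 at 2.2.2.1.2]
3. cons(cons(a, p(0)), cons(cons(0, 0), m(p(a), cons(cons(0, a), k(c, 0)), p(c))))  →  cons(cons(a, p(0)), cons(cons(0, 0), p(a)))   [R3 at 2.2]

cons(cons(a, p(0)), cons(cons(0, 0), p(a)))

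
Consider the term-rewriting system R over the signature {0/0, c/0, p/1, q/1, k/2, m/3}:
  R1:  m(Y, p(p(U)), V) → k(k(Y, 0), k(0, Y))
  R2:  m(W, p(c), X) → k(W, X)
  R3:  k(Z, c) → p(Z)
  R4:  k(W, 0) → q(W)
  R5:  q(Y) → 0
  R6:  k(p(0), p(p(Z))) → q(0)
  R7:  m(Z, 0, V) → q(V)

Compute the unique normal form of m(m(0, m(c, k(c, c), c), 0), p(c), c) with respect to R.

1. m(m(0, m(c, k(c, c), c), 0), p(c), c)  →  k(m(0, m(c, k(c, c), c), 0), c)   [R2 at ε]
2. k(m(0, m(c, k(c, c), c), 0), c)  →  p(m(0, m(c, k(c, c), c), 0))   [R3 at ε]
3. p(m(0, m(c, k(c, c), c), 0))  →  p(m(0, m(c, p(c), c), 0))   [R3 at 1.2.2]
4. p(m(0, m(c, p(c), c), 0))  →  p(m(0, k(c, c), 0))   [R2 at 1.2]
5. p(m(0, k(c, c), 0))  →  p(m(0, p(c), 0))   [R3 at 1.2]
6. p(m(0, p(c), 0))  →  p(k(0, 0))   [R2 at 1]
7. p(k(0, 0))  →  p(q(0))   [R4 at 1]
8. p(q(0))  →  p(0)   [R5 at 1]

p(0)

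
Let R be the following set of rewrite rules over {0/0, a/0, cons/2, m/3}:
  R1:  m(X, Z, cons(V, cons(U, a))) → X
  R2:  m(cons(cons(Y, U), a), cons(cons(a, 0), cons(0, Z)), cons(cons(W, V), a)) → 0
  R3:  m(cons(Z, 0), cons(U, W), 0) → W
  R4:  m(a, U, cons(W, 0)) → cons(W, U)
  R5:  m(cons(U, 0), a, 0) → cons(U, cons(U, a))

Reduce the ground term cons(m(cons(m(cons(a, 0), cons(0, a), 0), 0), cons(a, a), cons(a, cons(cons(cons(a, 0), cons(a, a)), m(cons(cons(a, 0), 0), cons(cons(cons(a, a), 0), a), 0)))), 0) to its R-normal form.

cons(cons(a, 0), 0)

1. cons(m(cons(m(cons(a, 0), cons(0, a), 0), 0), cons(a, a), cons(a, cons(cons(cons(a, 0), cons(a, a)), m(cons(cons(a, 0), 0), cons(cons(cons(a, a), 0), a), 0)))), 0)  →  cons(m(cons(a, 0), cons(a, a), cons(a, cons(cons(cons(a, 0), cons(a, a)), m(cons(cons(a, 0), 0), cons(cons(cons(a, a), 0), a), 0)))), 0)   [R3 at 1.1.1]
2. cons(m(cons(a, 0), cons(a, a), cons(a, cons(cons(cons(a, 0), cons(a, a)), m(cons(cons(a, 0), 0), cons(cons(cons(a, a), 0), a), 0)))), 0)  →  cons(m(cons(a, 0), cons(a, a), cons(a, cons(cons(cons(a, 0), cons(a, a)), a))), 0)   [R3 at 1.3.2.2]
3. cons(m(cons(a, 0), cons(a, a), cons(a, cons(cons(cons(a, 0), cons(a, a)), a))), 0)  →  cons(cons(a, 0), 0)   [R1 at 1]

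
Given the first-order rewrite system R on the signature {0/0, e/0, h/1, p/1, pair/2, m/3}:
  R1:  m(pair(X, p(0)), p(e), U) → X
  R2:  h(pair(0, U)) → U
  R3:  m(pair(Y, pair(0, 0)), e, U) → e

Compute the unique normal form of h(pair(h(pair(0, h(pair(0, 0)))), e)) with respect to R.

1. h(pair(h(pair(0, h(pair(0, 0)))), e))  →  h(pair(h(pair(0, 0)), e))   [R2 at 1.1]
2. h(pair(h(pair(0, 0)), e))  →  h(pair(0, e))   [R2 at 1.1]
3. h(pair(0, e))  →  e   [R2 at ε]

e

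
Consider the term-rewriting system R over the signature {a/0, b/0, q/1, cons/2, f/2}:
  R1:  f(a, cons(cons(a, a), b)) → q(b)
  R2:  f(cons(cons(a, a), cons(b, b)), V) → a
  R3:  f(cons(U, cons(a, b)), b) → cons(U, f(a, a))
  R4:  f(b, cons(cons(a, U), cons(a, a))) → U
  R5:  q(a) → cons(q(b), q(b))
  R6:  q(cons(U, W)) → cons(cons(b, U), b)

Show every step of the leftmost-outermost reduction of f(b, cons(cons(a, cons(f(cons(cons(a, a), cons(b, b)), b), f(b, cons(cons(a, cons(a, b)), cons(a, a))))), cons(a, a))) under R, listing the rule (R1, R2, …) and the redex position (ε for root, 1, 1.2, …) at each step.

cons(a, cons(a, b))

1. f(b, cons(cons(a, cons(f(cons(cons(a, a), cons(b, b)), b), f(b, cons(cons(a, cons(a, b)), cons(a, a))))), cons(a, a)))  →  cons(f(cons(cons(a, a), cons(b, b)), b), f(b, cons(cons(a, cons(a, b)), cons(a, a))))   [R4 at ε]
2. cons(f(cons(cons(a, a), cons(b, b)), b), f(b, cons(cons(a, cons(a, b)), cons(a, a))))  →  cons(a, f(b, cons(cons(a, cons(a, b)), cons(a, a))))   [R2 at 1]
3. cons(a, f(b, cons(cons(a, cons(a, b)), cons(a, a))))  →  cons(a, cons(a, b))   [R4 at 2]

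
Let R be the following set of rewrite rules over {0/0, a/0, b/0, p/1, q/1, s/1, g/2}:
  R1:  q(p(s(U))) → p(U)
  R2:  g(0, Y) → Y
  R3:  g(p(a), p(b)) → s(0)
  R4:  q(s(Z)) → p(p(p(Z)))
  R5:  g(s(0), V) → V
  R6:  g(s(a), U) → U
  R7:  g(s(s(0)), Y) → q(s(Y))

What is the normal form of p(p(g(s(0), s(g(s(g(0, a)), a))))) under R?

1. p(p(g(s(0), s(g(s(g(0, a)), a)))))  →  p(p(s(g(s(g(0, a)), a))))   [R5 at 1.1]
2. p(p(s(g(s(g(0, a)), a))))  →  p(p(s(g(s(a), a))))   [R2 at 1.1.1.1.1]
3. p(p(s(g(s(a), a))))  →  p(p(s(a)))   [R6 at 1.1.1]

p(p(s(a)))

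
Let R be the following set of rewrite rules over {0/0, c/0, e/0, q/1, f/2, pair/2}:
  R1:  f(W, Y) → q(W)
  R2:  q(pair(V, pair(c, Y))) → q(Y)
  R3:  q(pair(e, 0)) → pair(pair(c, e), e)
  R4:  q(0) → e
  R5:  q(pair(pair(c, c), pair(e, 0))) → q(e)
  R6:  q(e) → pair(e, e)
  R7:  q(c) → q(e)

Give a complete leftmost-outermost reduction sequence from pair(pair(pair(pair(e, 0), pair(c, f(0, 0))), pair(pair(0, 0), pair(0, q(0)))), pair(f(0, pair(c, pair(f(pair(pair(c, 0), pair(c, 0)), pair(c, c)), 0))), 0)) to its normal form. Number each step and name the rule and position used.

1. pair(pair(pair(pair(e, 0), pair(c, f(0, 0))), pair(pair(0, 0), pair(0, q(0)))), pair(f(0, pair(c, pair(f(pair(pair(c, 0), pair(c, 0)), pair(c, c)), 0))), 0))  →  pair(pair(pair(pair(e, 0), pair(c, q(0))), pair(pair(0, 0), pair(0, q(0)))), pair(f(0, pair(c, pair(f(pair(pair(c, 0), pair(c, 0)), pair(c, c)), 0))), 0))   [R1 at 1.1.2.2]
2. pair(pair(pair(pair(e, 0), pair(c, q(0))), pair(pair(0, 0), pair(0, q(0)))), pair(f(0, pair(c, pair(f(pair(pair(c, 0), pair(c, 0)), pair(c, c)), 0))), 0))  →  pair(pair(pair(pair(e, 0), pair(c, e)), pair(pair(0, 0), pair(0, q(0)))), pair(f(0, pair(c, pair(f(pair(pair(c, 0), pair(c, 0)), pair(c, c)), 0))), 0))   [R4 at 1.1.2.2]
3. pair(pair(pair(pair(e, 0), pair(c, e)), pair(pair(0, 0), pair(0, q(0)))), pair(f(0, pair(c, pair(f(pair(pair(c, 0), pair(c, 0)), pair(c, c)), 0))), 0))  →  pair(pair(pair(pair(e, 0), pair(c, e)), pair(pair(0, 0), pair(0, e))), pair(f(0, pair(c, pair(f(pair(pair(c, 0), pair(c, 0)), pair(c, c)), 0))), 0))   [R4 at 1.2.2.2]
4. pair(pair(pair(pair(e, 0), pair(c, e)), pair(pair(0, 0), pair(0, e))), pair(f(0, pair(c, pair(f(pair(pair(c, 0), pair(c, 0)), pair(c, c)), 0))), 0))  →  pair(pair(pair(pair(e, 0), pair(c, e)), pair(pair(0, 0), pair(0, e))), pair(q(0), 0))   [R1 at 2.1]
5. pair(pair(pair(pair(e, 0), pair(c, e)), pair(pair(0, 0), pair(0, e))), pair(q(0), 0))  →  pair(pair(pair(pair(e, 0), pair(c, e)), pair(pair(0, 0), pair(0, e))), pair(e, 0))   [R4 at 2.1]

pair(pair(pair(pair(e, 0), pair(c, e)), pair(pair(0, 0), pair(0, e))), pair(e, 0))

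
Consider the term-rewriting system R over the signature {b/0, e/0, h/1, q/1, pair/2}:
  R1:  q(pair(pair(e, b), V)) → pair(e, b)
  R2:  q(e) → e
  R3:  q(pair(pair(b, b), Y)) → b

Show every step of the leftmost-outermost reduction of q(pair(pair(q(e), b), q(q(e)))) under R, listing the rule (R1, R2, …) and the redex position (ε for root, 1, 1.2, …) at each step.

1. q(pair(pair(q(e), b), q(q(e))))  →  q(pair(pair(e, b), q(q(e))))   [R2 at 1.1.1]
2. q(pair(pair(e, b), q(q(e))))  →  pair(e, b)   [R1 at ε]

pair(e, b)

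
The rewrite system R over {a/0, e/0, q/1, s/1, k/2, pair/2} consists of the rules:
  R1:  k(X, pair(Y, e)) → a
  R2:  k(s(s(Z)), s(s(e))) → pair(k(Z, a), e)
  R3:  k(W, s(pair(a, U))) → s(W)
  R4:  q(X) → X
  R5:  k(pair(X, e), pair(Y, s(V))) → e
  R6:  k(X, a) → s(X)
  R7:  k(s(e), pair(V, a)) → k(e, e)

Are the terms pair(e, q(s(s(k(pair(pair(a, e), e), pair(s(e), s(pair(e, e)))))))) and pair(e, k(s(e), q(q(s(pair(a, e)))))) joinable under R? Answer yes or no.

Reduce t₁ = pair(e, q(s(s(k(pair(pair(a, e), e), pair(s(e), s(pair(e, e)))))))):
1. pair(e, q(s(s(k(pair(pair(a, e), e), pair(s(e), s(pair(e, e))))))))  →  pair(e, s(s(k(pair(pair(a, e), e), pair(s(e), s(pair(e, e)))))))   [R4 at 2]
2. pair(e, s(s(k(pair(pair(a, e), e), pair(s(e), s(pair(e, e)))))))  →  pair(e, s(s(e)))   [R5 at 2.1.1]

Reduce t₂ = pair(e, k(s(e), q(q(s(pair(a, e)))))):
1. pair(e, k(s(e), q(q(s(pair(a, e))))))  →  pair(e, k(s(e), q(s(pair(a, e)))))   [R4 at 2.2]
2. pair(e, k(s(e), q(s(pair(a, e)))))  →  pair(e, k(s(e), s(pair(a, e))))   [R4 at 2.2]
3. pair(e, k(s(e), s(pair(a, e))))  →  pair(e, s(s(e)))   [R3 at 2]

yes — NF(t₁) = pair(e, s(s(e))), NF(t₂) = pair(e, s(s(e)))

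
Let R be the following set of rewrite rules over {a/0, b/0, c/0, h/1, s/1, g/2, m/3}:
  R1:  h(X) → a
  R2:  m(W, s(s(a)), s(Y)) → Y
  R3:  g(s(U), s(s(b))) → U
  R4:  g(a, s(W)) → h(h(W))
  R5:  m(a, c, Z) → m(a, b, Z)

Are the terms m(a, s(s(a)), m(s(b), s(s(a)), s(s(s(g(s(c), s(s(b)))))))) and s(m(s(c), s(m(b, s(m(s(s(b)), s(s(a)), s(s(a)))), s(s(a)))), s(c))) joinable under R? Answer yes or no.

Reduce t₁ = m(a, s(s(a)), m(s(b), s(s(a)), s(s(s(g(s(c), s(s(b)))))))):
1. m(a, s(s(a)), m(s(b), s(s(a)), s(s(s(g(s(c), s(s(b))))))))  →  m(a, s(s(a)), s(s(g(s(c), s(s(b))))))   [R2 at 3]
2. m(a, s(s(a)), s(s(g(s(c), s(s(b))))))  →  s(g(s(c), s(s(b))))   [R2 at ε]
3. s(g(s(c), s(s(b))))  →  s(c)   [R3 at 1]

Reduce t₂ = s(m(s(c), s(m(b, s(m(s(s(b)), s(s(a)), s(s(a)))), s(s(a)))), s(c))):
1. s(m(s(c), s(m(b, s(m(s(s(b)), s(s(a)), s(s(a)))), s(s(a)))), s(c)))  →  s(m(s(c), s(m(b, s(s(a)), s(s(a)))), s(c)))   [R2 at 1.2.1.2.1]
2. s(m(s(c), s(m(b, s(s(a)), s(s(a)))), s(c)))  →  s(m(s(c), s(s(a)), s(c)))   [R2 at 1.2.1]
3. s(m(s(c), s(s(a)), s(c)))  →  s(c)   [R2 at 1]

yes — NF(t₁) = s(c), NF(t₂) = s(c)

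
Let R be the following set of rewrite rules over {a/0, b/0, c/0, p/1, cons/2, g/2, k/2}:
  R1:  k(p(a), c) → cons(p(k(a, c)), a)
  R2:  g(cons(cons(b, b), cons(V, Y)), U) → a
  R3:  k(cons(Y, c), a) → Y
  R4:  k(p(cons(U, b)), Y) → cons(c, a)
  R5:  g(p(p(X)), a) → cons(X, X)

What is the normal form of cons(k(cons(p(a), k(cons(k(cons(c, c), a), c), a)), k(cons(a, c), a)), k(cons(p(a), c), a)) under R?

1. cons(k(cons(p(a), k(cons(k(cons(c, c), a), c), a)), k(cons(a, c), a)), k(cons(p(a), c), a))  →  cons(k(cons(p(a), k(cons(c, c), a)), k(cons(a, c), a)), k(cons(p(a), c), a))   [R3 at 1.1.2]
2. cons(k(cons(p(a), k(cons(c, c), a)), k(cons(a, c), a)), k(cons(p(a), c), a))  →  cons(k(cons(p(a), c), k(cons(a, c), a)), k(cons(p(a), c), a))   [R3 at 1.1.2]
3. cons(k(cons(p(a), c), k(cons(a, c), a)), k(cons(p(a), c), a))  →  cons(k(cons(p(a), c), a), k(cons(p(a), c), a))   [R3 at 1.2]
4. cons(k(cons(p(a), c), a), k(cons(p(a), c), a))  →  cons(p(a), k(cons(p(a), c), a))   [R3 at 1]
5. cons(p(a), k(cons(p(a), c), a))  →  cons(p(a), p(a))   [R3 at 2]

cons(p(a), p(a))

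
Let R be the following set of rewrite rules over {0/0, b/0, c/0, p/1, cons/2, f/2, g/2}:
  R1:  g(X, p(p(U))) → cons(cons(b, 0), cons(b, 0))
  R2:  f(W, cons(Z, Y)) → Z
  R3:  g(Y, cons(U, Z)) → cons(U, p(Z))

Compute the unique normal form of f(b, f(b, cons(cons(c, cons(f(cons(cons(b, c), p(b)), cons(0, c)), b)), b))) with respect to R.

1. f(b, f(b, cons(cons(c, cons(f(cons(cons(b, c), p(b)), cons(0, c)), b)), b)))  →  f(b, cons(c, cons(f(cons(cons(b, c), p(b)), cons(0, c)), b)))   [R2 at 2]
2. f(b, cons(c, cons(f(cons(cons(b, c), p(b)), cons(0, c)), b)))  →  c   [R2 at ε]

c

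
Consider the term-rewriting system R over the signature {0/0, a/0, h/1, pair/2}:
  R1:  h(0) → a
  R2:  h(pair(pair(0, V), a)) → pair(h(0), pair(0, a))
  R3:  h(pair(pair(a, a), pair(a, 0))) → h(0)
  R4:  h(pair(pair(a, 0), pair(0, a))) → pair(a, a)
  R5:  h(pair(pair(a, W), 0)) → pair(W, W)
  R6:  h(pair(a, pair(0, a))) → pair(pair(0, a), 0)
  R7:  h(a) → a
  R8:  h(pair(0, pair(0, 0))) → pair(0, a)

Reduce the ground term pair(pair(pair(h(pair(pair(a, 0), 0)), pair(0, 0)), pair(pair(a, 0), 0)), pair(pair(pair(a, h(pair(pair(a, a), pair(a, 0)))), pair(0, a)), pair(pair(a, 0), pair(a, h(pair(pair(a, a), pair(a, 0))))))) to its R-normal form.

1. pair(pair(pair(h(pair(pair(a, 0), 0)), pair(0, 0)), pair(pair(a, 0), 0)), pair(pair(pair(a, h(pair(pair(a, a), pair(a, 0)))), pair(0, a)), pair(pair(a, 0), pair(a, h(pair(pair(a, a), pair(a, 0)))))))  →  pair(pair(pair(pair(0, 0), pair(0, 0)), pair(pair(a, 0), 0)), pair(pair(pair(a, h(pair(pair(a, a), pair(a, 0)))), pair(0, a)), pair(pair(a, 0), pair(a, h(pair(pair(a, a), pair(a, 0)))))))   [R5 at 1.1.1]
2. pair(pair(pair(pair(0, 0), pair(0, 0)), pair(pair(a, 0), 0)), pair(pair(pair(a, h(pair(pair(a, a), pair(a, 0)))), pair(0, a)), pair(pair(a, 0), pair(a, h(pair(pair(a, a), pair(a, 0)))))))  →  pair(pair(pair(pair(0, 0), pair(0, 0)), pair(pair(a, 0), 0)), pair(pair(pair(a, h(0)), pair(0, a)), pair(pair(a, 0), pair(a, h(pair(pair(a, a), pair(a, 0)))))))   [R3 at 2.1.1.2]
3. pair(pair(pair(pair(0, 0), pair(0, 0)), pair(pair(a, 0), 0)), pair(pair(pair(a, h(0)), pair(0, a)), pair(pair(a, 0), pair(a, h(pair(pair(a, a), pair(a, 0)))))))  →  pair(pair(pair(pair(0, 0), pair(0, 0)), pair(pair(a, 0), 0)), pair(pair(pair(a, a), pair(0, a)), pair(pair(a, 0), pair(a, h(pair(pair(a, a), pair(a, 0)))))))   [R1 at 2.1.1.2]
4. pair(pair(pair(pair(0, 0), pair(0, 0)), pair(pair(a, 0), 0)), pair(pair(pair(a, a), pair(0, a)), pair(pair(a, 0), pair(a, h(pair(pair(a, a), pair(a, 0)))))))  →  pair(pair(pair(pair(0, 0), pair(0, 0)), pair(pair(a, 0), 0)), pair(pair(pair(a, a), pair(0, a)), pair(pair(a, 0), pair(a, h(0)))))   [R3 at 2.2.2.2]
5. pair(pair(pair(pair(0, 0), pair(0, 0)), pair(pair(a, 0), 0)), pair(pair(pair(a, a), pair(0, a)), pair(pair(a, 0), pair(a, h(0)))))  →  pair(pair(pair(pair(0, 0), pair(0, 0)), pair(pair(a, 0), 0)), pair(pair(pair(a, a), pair(0, a)), pair(pair(a, 0), pair(a, a))))   [R1 at 2.2.2.2]

pair(pair(pair(pair(0, 0), pair(0, 0)), pair(pair(a, 0), 0)), pair(pair(pair(a, a), pair(0, a)), pair(pair(a, 0), pair(a, a))))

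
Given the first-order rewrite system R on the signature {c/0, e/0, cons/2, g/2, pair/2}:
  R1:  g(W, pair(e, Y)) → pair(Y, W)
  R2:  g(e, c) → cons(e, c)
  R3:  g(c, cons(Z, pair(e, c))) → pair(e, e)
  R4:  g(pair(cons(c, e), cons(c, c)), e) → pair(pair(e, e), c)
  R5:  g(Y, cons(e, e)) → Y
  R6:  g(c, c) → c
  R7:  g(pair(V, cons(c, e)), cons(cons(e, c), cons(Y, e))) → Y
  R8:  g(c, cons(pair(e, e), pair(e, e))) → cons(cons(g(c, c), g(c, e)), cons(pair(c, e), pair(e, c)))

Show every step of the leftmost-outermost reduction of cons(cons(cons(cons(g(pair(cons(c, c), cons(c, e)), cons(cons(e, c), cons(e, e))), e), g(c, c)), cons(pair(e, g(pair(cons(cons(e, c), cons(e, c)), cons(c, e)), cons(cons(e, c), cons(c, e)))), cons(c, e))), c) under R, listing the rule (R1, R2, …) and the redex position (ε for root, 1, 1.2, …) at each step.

cons(cons(cons(cons(e, e), c), cons(pair(e, c), cons(c, e))), c)

1. cons(cons(cons(cons(g(pair(cons(c, c), cons(c, e)), cons(cons(e, c), cons(e, e))), e), g(c, c)), cons(pair(e, g(pair(cons(cons(e, c), cons(e, c)), cons(c, e)), cons(cons(e, c), cons(c, e)))), cons(c, e))), c)  →  cons(cons(cons(cons(e, e), g(c, c)), cons(pair(e, g(pair(cons(cons(e, c), cons(e, c)), cons(c, e)), cons(cons(e, c), cons(c, e)))), cons(c, e))), c)   [R7 at 1.1.1.1]
2. cons(cons(cons(cons(e, e), g(c, c)), cons(pair(e, g(pair(cons(cons(e, c), cons(e, c)), cons(c, e)), cons(cons(e, c), cons(c, e)))), cons(c, e))), c)  →  cons(cons(cons(cons(e, e), c), cons(pair(e, g(pair(cons(cons(e, c), cons(e, c)), cons(c, e)), cons(cons(e, c), cons(c, e)))), cons(c, e))), c)   [R6 at 1.1.2]
3. cons(cons(cons(cons(e, e), c), cons(pair(e, g(pair(cons(cons(e, c), cons(e, c)), cons(c, e)), cons(cons(e, c), cons(c, e)))), cons(c, e))), c)  →  cons(cons(cons(cons(e, e), c), cons(pair(e, c), cons(c, e))), c)   [R7 at 1.2.1.2]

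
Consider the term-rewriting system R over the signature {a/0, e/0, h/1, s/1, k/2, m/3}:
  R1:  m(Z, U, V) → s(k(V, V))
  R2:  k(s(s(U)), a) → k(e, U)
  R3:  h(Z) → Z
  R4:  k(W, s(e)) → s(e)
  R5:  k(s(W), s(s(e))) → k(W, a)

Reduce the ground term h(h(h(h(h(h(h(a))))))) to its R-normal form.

1. h(h(h(h(h(h(h(a)))))))  →  h(h(h(h(h(h(a))))))   [R3 at ε]
2. h(h(h(h(h(h(a))))))  →  h(h(h(h(h(a)))))   [R3 at ε]
3. h(h(h(h(h(a)))))  →  h(h(h(h(a))))   [R3 at ε]
4. h(h(h(h(a))))  →  h(h(h(a)))   [R3 at ε]
5. h(h(h(a)))  →  h(h(a))   [R3 at ε]
6. h(h(a))  →  h(a)   [R3 at ε]
7. h(a)  →  a   [R3 at ε]

a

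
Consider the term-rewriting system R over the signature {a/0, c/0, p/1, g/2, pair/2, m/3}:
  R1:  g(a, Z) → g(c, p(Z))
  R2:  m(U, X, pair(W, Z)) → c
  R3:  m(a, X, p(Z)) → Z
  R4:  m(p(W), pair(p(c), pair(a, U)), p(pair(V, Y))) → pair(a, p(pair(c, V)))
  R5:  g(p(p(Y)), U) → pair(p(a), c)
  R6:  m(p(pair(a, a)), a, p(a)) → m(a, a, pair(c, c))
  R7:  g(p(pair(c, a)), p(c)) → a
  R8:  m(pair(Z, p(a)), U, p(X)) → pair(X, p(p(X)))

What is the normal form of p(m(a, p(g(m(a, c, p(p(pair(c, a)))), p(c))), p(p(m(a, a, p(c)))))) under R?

p(p(c))

1. p(m(a, p(g(m(a, c, p(p(pair(c, a)))), p(c))), p(p(m(a, a, p(c))))))  →  p(p(m(a, a, p(c))))   [R3 at 1]
2. p(p(m(a, a, p(c))))  →  p(p(c))   [R3 at 1.1]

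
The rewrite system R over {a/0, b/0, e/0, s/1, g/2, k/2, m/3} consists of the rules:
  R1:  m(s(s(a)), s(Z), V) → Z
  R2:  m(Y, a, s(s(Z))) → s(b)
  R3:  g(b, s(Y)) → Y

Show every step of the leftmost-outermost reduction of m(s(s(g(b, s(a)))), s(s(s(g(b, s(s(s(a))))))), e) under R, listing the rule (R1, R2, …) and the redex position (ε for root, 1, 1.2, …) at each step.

s(s(s(s(a))))

1. m(s(s(g(b, s(a)))), s(s(s(g(b, s(s(s(a))))))), e)  →  m(s(s(a)), s(s(s(g(b, s(s(s(a))))))), e)   [R3 at 1.1.1]
2. m(s(s(a)), s(s(s(g(b, s(s(s(a))))))), e)  →  s(s(g(b, s(s(s(a))))))   [R1 at ε]
3. s(s(g(b, s(s(s(a))))))  →  s(s(s(s(a))))   [R3 at 1.1]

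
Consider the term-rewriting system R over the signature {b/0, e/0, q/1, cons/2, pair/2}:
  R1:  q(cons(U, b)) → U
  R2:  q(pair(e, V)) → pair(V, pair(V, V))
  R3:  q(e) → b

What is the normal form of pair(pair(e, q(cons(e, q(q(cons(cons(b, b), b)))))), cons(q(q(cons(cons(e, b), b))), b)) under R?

1. pair(pair(e, q(cons(e, q(q(cons(cons(b, b), b)))))), cons(q(q(cons(cons(e, b), b))), b))  →  pair(pair(e, q(cons(e, q(cons(b, b))))), cons(q(q(cons(cons(e, b), b))), b))   [R1 at 1.2.1.2.1]
2. pair(pair(e, q(cons(e, q(cons(b, b))))), cons(q(q(cons(cons(e, b), b))), b))  →  pair(pair(e, q(cons(e, b))), cons(q(q(cons(cons(e, b), b))), b))   [R1 at 1.2.1.2]
3. pair(pair(e, q(cons(e, b))), cons(q(q(cons(cons(e, b), b))), b))  →  pair(pair(e, e), cons(q(q(cons(cons(e, b), b))), b))   [R1 at 1.2]
4. pair(pair(e, e), cons(q(q(cons(cons(e, b), b))), b))  →  pair(pair(e, e), cons(q(cons(e, b)), b))   [R1 at 2.1.1]
5. pair(pair(e, e), cons(q(cons(e, b)), b))  →  pair(pair(e, e), cons(e, b))   [R1 at 2.1]

pair(pair(e, e), cons(e, b))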